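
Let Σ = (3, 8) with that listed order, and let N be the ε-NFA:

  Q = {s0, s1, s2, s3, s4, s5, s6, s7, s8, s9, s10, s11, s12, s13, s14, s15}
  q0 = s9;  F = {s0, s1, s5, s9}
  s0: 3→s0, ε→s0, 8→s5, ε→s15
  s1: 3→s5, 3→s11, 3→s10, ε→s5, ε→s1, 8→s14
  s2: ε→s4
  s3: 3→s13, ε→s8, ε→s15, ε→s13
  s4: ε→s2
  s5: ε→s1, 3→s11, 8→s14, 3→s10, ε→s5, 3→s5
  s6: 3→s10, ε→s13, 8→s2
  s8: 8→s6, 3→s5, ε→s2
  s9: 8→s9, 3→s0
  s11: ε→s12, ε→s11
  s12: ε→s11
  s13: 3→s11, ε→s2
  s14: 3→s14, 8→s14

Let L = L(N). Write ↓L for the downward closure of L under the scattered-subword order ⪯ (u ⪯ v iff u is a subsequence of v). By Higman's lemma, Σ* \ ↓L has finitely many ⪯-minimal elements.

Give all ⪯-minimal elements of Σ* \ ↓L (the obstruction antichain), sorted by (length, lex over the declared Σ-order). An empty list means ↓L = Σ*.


min(Σ*\↓L) = [388].

|Q|=16, |F|=4, |δ|=37 (17 ε).
min D↑ (4 st, q0=0, F={3}): 0:3→1,8→0 1:3→1,8→2 2:3→2,8→3 3:3→3,8→3 [Hopcroft].
'388': run [9, 8, 6, 1] end={s14} ∉↓L; 3/3 deletions ∈↓L.
1 obstructions.


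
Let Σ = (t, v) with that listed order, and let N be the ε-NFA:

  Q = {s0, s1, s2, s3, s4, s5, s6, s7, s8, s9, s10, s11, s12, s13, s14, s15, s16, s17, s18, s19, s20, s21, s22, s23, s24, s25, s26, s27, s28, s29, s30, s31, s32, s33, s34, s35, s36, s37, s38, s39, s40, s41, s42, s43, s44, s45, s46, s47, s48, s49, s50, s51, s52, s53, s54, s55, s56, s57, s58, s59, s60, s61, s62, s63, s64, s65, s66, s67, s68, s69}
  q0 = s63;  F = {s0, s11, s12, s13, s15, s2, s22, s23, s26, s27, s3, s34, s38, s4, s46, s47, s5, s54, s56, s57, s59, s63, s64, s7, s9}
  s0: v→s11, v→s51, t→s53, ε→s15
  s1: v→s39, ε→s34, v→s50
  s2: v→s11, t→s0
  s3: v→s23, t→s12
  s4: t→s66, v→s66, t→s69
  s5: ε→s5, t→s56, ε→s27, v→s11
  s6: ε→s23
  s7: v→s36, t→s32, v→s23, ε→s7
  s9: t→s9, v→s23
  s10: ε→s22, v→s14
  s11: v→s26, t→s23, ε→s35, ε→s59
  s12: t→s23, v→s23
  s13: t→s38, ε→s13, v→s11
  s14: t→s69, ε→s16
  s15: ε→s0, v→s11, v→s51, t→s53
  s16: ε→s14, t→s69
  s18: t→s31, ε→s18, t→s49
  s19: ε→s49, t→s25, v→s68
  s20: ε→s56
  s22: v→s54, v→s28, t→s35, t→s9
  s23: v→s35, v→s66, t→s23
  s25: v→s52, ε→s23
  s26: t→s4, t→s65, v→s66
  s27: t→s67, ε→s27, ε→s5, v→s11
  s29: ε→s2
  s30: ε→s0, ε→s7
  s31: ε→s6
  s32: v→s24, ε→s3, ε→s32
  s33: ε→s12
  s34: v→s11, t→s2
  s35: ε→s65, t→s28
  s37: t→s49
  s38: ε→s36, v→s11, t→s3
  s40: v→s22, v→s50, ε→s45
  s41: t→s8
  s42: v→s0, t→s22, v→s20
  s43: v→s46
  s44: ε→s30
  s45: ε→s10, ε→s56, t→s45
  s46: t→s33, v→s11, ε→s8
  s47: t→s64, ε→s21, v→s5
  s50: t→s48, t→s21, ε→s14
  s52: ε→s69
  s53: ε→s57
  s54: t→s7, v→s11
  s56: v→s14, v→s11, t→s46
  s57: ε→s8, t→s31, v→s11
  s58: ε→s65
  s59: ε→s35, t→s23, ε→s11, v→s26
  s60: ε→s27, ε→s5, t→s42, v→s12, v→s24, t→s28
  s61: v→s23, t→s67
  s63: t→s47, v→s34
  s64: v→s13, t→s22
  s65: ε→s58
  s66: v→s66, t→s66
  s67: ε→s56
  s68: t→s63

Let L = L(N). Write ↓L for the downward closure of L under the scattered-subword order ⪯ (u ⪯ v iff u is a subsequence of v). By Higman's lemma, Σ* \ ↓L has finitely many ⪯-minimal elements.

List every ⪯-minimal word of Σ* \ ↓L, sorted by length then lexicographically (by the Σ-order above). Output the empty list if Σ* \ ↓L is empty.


|Q|=70, |F|=25, |δ|=136 (45 ε).
min D↑ (23 st, q0=0, F={18}): 0:t→1,v→2 1:t→3,v→4 2:t→5,v→6 3:t→7,v→8 4:t→9,v→6 5:t→10,v→6 6:t→11,v→12 7:t→13,v→14 8:t→15,v→6 9:t→16,v→6 10:t→17,v→6 11:t→11,v→18 12:t→19,v→18 13:t→13,v→11 14:t→20,v→6 15:t→21,v→6 16:t→22,v→6 17:t→11,v→6 18:t→18,v→18 19:t→18,v→18 20:t→21,v→11 21:t→22,v→11 22:t→11,v→11.
'vvtv': N↓-sim [44, 38, 16, 8, 5] end={s28,s35,s58,s65,s66} rej; 4/4 deletions ∈↓L.
'vvvv': N↓-sim [44, 38, 16, 8, 1] end={s66} — reject; 4/4 del acc.
'vvvtt': |S_i|=[44, 38, 16, 8, 6, 2] end={s66,s69} rej; 5/5 del acc.
'ttttvv': run [44, 42, 37, 28, 18, 8, 5] end={s28,s35,s58,s65,s66} — reject; 6/6 deletions ∈↓L.
'vttttv': run [44, 38, 33, 25, 18, 10, 5] end={s28,s35,s58,s65,s66} ∉↓L; 6/6 del acc.
5 minimals (antichain).

A = [vvtv, vvvv, vvvtt, ttttvv, vttttv].


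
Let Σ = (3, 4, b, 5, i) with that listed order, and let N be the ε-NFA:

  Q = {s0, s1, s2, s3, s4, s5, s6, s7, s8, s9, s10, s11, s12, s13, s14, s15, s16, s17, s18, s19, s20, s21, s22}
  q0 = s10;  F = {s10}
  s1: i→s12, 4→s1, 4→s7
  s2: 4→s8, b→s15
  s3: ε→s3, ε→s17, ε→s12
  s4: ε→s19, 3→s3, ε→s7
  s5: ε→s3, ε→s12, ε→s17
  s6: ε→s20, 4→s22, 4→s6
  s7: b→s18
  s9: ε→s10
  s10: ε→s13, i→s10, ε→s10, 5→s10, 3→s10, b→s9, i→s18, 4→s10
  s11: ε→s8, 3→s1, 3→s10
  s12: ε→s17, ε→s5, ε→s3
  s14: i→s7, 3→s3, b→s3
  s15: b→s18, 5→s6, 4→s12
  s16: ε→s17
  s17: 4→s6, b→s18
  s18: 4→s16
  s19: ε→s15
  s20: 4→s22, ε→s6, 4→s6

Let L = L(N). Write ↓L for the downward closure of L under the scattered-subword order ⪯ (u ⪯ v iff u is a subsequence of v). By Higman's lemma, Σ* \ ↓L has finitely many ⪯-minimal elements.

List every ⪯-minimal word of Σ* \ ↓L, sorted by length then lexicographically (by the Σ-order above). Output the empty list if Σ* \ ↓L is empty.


|Q|=23, |F|=1, |δ|=47 (19 ε).
min D↑ (1 st, q0=0, F={}): 0:3→0,4→0,b→0,5→0,i→0.
L(D↑) = ∅ ⇒ ↓L = Σ*.

min(Σ*\↓L) = [].


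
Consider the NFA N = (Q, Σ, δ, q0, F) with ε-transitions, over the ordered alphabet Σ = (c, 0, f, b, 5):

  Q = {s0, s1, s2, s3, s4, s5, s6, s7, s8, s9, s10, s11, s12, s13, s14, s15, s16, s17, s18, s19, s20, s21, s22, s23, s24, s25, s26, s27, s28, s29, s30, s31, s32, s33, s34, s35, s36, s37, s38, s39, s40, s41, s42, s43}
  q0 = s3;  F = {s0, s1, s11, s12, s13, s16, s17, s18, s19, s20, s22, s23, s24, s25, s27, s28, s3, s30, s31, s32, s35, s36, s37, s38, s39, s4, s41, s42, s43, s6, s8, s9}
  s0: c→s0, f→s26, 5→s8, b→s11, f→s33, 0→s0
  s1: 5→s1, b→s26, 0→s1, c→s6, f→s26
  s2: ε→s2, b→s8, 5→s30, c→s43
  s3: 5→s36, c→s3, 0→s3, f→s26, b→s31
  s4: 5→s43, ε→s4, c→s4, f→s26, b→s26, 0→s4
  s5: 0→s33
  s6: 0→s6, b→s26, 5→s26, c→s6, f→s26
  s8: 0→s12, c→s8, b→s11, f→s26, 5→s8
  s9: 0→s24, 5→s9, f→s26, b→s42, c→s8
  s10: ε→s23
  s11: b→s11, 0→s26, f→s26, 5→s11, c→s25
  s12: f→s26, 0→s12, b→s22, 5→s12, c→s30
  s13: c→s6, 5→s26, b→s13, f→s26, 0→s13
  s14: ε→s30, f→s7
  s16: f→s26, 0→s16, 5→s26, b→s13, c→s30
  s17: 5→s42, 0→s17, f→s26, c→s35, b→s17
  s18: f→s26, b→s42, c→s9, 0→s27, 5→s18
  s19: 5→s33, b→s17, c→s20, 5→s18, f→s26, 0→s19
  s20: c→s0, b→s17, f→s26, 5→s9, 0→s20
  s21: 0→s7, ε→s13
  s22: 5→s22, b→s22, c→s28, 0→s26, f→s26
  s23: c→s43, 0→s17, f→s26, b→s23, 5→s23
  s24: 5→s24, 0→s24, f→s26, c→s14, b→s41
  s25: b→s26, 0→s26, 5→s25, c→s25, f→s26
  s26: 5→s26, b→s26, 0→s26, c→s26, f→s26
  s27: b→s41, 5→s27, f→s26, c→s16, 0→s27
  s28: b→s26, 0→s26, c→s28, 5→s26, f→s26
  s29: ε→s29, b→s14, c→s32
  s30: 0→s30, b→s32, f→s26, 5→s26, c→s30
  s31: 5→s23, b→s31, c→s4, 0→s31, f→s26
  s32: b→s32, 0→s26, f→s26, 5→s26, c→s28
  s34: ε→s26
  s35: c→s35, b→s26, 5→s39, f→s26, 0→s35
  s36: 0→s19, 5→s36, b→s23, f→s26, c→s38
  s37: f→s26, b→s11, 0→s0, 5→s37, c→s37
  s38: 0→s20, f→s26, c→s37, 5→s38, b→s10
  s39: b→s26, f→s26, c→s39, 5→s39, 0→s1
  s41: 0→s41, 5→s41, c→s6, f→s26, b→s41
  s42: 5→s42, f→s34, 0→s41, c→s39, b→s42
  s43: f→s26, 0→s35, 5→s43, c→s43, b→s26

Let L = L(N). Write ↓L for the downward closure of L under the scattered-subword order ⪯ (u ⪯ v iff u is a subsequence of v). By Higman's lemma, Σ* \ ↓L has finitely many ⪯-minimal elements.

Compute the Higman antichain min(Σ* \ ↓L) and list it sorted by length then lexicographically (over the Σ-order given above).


A = [f, bcb, 5ccb0, 5050c5].

|Q|=44, |F|=32, |δ|=182 (7 ε).
min D↑ (33 st, q0=0, F={1}): 0:c→0,0→0,f→1,b→2,5→3 1:c→1,0→1,f→1,b→1,5→1 2:c→4,0→2,f→1,b→2,5→5 3:c→6,0→7,f→1,b→5,5→3 4:c→4,0→4,f→1,b→1,5→8 5:c→8,0→9,f→1,b→5,5→5 6:c→10,0→11,f→1,b→5,5→6 7:c→11,0→7,f→1,b→9,5→12 8:c→8,0→13,f→1,b→1,5→8 9:c→13,0→9,f→1,b→9,5→14 10:c→10,0→15,f→1,b→16,5→10 11:c→15,0→11,f→1,b→9,5→17 12:c→17,0→18,f→1,b→14,5→12 13:c→13,0→13,f→1,b→1,5→19 14:c→19,0→20,f→1,b→14,5→14 15:c→15,0→15,f→1,b→16,5→21 16:c→22,0→1,f→1,b→16,5→16 17:c→21,0→23,f→1,b→14,5→17 18:c→24,0→18,f→1,b→20,5→18 19:c→19,0→25,f→1,b→1,5→19 20:c→26,0→20,f→1,b→20,5→20 21:c→21,0→27,f→1,b→16,5→21 22:c→22,0→1,f→1,b→1,5→22 23:c→28,0→23,f→1,b→20,5→23 24:c→28,0→24,f→1,b→29,5→1 25:c→26,0→25,f→1,b→1,5→25 26:c→26,0→26,f→1,b→1,5→1 27:c→28,0→27,f→1,b→30,5→27 28:c→28,0→28,f→1,b→31,5→1 29:c→26,0→29,f→1,b→29,5→1 30:c→32,0→1,f→1,b→30,5→30 31:c→32,0→1,f→1,b→31,5→1 32:c→32,0→1,f→1,b→1,5→1.
'f': N↓-sim [38, 4] end={s26,s33,s34,s7} — reject; 1/1 deletions ∈↓L.
'bcb': run [38, 20, 9, 1] end={s26} — reject; 3/3 deletions ∈↓L.
'5ccb0': run [38, 35, 31, 19, 6, 1] end={s26} rej; 5/5 single-dels accept.
'5050c5': run [38, 35, 29, 24, 15, 9, 1] end={s26} — reject; 6/6 single-dels accept.
4 words, ⪯-incomp.


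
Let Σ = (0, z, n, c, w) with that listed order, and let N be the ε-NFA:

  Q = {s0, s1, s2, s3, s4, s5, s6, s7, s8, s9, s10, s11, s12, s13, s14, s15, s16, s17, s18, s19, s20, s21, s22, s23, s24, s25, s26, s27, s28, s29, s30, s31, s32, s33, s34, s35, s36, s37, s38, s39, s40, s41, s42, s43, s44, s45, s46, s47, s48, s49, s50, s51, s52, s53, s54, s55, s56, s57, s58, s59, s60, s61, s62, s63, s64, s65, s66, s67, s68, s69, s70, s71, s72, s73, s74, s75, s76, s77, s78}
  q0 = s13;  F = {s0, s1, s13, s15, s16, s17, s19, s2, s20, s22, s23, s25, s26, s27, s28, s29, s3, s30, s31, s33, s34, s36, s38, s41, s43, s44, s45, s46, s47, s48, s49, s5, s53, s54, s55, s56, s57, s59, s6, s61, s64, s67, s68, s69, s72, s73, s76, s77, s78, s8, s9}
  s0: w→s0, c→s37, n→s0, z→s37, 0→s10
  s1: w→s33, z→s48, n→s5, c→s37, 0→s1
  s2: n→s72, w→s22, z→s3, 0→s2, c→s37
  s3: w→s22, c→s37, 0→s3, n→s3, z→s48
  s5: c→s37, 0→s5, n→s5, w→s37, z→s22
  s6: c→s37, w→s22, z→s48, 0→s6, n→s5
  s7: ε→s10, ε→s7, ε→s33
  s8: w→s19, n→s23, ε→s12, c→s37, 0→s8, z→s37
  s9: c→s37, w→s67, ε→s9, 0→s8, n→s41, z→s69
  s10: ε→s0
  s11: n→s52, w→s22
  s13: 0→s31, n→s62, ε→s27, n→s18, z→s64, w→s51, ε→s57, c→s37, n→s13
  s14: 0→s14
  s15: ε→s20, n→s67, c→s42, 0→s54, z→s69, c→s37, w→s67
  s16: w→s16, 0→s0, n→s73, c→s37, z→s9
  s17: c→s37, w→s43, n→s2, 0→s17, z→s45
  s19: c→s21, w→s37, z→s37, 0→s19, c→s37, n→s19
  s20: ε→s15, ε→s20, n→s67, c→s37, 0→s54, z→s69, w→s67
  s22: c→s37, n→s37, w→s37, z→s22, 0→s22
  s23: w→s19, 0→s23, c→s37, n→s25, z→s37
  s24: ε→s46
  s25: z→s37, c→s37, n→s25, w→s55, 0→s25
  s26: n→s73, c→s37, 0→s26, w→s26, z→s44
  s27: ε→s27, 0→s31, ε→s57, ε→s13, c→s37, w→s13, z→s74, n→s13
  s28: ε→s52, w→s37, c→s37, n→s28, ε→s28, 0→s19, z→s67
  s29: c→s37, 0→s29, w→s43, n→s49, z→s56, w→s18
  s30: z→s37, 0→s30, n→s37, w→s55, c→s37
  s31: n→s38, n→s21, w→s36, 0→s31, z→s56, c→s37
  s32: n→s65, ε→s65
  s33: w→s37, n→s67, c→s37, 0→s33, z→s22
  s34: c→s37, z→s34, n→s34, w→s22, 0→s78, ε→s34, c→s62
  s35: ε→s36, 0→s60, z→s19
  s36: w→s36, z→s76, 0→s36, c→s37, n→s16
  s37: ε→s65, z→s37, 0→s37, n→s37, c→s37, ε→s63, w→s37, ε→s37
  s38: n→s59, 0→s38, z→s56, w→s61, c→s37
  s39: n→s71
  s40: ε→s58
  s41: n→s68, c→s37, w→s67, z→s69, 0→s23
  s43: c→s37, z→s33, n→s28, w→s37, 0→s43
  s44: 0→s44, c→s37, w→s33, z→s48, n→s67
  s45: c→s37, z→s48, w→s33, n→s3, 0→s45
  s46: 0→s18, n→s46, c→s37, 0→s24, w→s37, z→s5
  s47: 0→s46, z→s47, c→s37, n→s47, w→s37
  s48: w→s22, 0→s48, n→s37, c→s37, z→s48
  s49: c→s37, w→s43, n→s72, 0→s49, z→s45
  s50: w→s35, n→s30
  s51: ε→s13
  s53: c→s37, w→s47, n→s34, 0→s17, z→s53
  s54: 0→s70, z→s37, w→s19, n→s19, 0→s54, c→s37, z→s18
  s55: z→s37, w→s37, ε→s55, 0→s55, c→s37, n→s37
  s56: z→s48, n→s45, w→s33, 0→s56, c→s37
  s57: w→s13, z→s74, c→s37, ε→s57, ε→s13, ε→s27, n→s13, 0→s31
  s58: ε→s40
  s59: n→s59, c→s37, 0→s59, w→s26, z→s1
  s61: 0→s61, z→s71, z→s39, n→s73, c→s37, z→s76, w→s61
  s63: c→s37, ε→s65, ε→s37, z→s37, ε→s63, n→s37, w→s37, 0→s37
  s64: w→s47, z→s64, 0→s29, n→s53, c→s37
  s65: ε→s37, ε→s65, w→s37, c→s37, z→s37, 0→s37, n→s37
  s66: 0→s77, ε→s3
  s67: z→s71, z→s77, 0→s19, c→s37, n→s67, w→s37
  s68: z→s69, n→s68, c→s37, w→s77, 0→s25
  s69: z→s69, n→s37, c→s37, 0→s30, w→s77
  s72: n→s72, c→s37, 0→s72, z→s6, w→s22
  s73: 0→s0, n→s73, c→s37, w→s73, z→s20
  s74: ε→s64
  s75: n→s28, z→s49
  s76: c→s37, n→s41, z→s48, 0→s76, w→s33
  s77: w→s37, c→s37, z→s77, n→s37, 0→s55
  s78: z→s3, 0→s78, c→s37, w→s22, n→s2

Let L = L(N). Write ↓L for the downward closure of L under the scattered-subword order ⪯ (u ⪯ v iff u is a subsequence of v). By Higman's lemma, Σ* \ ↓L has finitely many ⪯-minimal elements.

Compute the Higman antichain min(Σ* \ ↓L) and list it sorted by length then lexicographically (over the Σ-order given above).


|Q|=79, |F|=51, |δ|=332 (37 ε).
min D↑ (49 st, q0=0, F={3}): 0:0→1,z→2,n→0,c→3,w→0 1:0→1,z→4,n→5,c→3,w→6 2:0→7,z→2,n→8,c→3,w→9 3:0→3,z→3,n→3,c→3,w→3 4:0→4,z→10,n→11,c→3,w→12 5:0→5,z→4,n→13,c→3,w→14 6:0→6,z→15,n→16,c→3,w→6 7:0→7,z→4,n→17,c→3,w→18 8:0→19,z→8,n→20,c→3,w→9 9:0→21,z→9,n→9,c→3,w→3 10:0→10,z→10,n→3,c→3,w→22 11:0→11,z→10,n→23,c→3,w→12 12:0→12,z→22,n→24,c→3,w→3 13:0→13,z→25,n→13,c→3,w→26 14:0→14,z→15,n→27,c→3,w→14 15:0→15,z→10,n→28,c→3,w→12 16:0→29,z→30,n→27,c→3,w→16 17:0→17,z→11,n→31,c→3,w→18 18:0→18,z→12,n→32,c→3,w→3 19:0→19,z→11,n→33,c→3,w→18 20:0→34,z→20,n→20,c→3,w→22 21:0→21,z→35,n→21,c→3,w→3 22:0→22,z→22,n→3,c→3,w→3 23:0→23,z→10,n→23,c→3,w→22 24:0→36,z→37,n→24,c→3,w→3 25:0→25,z→10,n→35,c→3,w→12 26:0→26,z→38,n→27,c→3,w→26 27:0→29,z→39,n→27,c→3,w→27 28:0→40,z→41,n→42,c→3,w→24 29:0→29,z→3,n→29,c→3,w→29 30:0→43,z→41,n→28,c→3,w→24 31:0→31,z→44,n→31,c→3,w→22 32:0→36,z→24,n→32,c→3,w→3 33:0→33,z→23,n→31,c→3,w→22 34:0→34,z→23,n→33,c→3,w→22 35:0→35,z→22,n→35,c→3,w→3 36:0→36,z→3,n→36,c→3,w→3 37:0→45,z→37,n→3,c→3,w→3 38:0→38,z→10,n→24,c→3,w→12 39:0→46,z→41,n→24,c→3,w→24 40:0→40,z→3,n→47,c→3,w→36 41:0→48,z→41,n→3,c→3,w→37 42:0→47,z→41,n→42,c→3,w→37 43:0→43,z→3,n→40,c→3,w→36 44:0→44,z→10,n→35,c→3,w→22 45:0→45,z→3,n→3,c→3,w→3 46:0→46,z→3,n→36,c→3,w→36 47:0→47,z→3,n→47,c→3,w→45 48:0→48,z→3,n→3,c→3,w→45.
'c': |S_i|=[67, 6] end={s21,s37,s42,s62,s63,s65} rej; 1/1 single-dels accept.
'zww': N↓-sim [67, 53, 19, 3] end={s37,s63,s65} — reject; 3/3 deletions ∈↓L.
'0zzn': N↓-sim [67, 57, 36, 11, 3] end={s37,s63,s65} rej; 4/4 single-dels accept.
'0wn0z': |S_i|=[67, 57, 40, 30, 16, 4] end={s18,s37,s63,s65} — reject; 5/5 del acc.
'znnwn': run [67, 53, 37, 29, 6, 3] end={s37,s63,s65} ∉↓L; 5/5 del acc.
'0nnznw': N↓-sim [67, 57, 52, 40, 24, 11, 3] end={s37,s63,s65} ∉↓L; 6/6 deletions ∈↓L.
6 words, ⪯-incomp.

A = [c, zww, 0zzn, 0wn0z, znnwn, 0nnznw].


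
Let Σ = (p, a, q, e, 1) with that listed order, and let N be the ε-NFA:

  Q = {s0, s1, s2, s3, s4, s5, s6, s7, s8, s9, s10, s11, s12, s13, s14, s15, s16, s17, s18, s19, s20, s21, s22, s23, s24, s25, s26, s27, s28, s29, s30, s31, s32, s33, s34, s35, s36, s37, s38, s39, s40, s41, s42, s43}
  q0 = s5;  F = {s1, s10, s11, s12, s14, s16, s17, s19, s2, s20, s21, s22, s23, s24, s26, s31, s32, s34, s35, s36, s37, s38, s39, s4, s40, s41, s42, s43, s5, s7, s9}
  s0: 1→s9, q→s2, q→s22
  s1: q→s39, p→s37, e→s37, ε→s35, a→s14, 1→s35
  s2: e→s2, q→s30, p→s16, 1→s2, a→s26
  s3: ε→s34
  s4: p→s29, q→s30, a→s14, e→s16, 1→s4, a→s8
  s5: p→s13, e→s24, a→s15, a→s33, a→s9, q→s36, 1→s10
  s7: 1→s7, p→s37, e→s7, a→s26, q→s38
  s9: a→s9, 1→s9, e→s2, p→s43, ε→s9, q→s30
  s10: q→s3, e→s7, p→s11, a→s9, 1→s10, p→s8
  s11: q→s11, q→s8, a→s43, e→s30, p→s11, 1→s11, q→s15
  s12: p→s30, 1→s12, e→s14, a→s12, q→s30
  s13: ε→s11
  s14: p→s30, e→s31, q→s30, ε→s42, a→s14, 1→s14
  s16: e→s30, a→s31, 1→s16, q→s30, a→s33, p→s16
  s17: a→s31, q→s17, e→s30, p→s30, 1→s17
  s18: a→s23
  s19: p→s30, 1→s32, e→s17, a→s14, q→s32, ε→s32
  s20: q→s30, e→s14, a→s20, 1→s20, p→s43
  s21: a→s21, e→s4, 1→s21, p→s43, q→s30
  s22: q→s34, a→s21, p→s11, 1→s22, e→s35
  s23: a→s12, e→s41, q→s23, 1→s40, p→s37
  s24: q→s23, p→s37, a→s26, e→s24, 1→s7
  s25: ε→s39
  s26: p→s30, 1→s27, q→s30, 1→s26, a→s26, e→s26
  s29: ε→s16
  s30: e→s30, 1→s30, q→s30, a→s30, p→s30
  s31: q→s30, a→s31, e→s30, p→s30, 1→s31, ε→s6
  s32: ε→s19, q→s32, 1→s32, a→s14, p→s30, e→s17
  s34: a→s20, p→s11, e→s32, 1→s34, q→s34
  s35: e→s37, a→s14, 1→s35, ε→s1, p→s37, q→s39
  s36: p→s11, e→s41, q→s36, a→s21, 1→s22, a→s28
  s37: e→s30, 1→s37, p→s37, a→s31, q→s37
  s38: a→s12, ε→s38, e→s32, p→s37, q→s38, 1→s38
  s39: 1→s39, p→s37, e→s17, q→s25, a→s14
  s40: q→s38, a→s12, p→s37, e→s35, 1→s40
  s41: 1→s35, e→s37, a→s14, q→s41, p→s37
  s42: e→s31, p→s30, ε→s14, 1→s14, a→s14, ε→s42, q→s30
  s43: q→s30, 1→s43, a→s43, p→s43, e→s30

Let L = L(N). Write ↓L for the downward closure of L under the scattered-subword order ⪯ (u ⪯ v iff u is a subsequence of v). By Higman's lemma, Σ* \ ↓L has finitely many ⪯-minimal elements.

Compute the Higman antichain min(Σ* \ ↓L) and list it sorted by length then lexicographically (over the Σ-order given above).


|Q|=44, |F|=31, |δ|=187 (14 ε).
min D↑ (29 st, q0=0, F={7}): 0:p→1,a→2,q→3,e→4,1→5 1:p→1,a→6,q→1,e→7,1→1 2:p→6,a→2,q→7,e→8,1→2 3:p→1,a→9,q→3,e→10,1→11 4:p→12,a→13,q→14,e→4,1→15 5:p→1,a→2,q→16,e→15,1→5 6:p→6,a→6,q→7,e→7,1→6 7:p→7,a→7,q→7,e→7,1→7 8:p→17,a→13,q→7,e→8,1→8 9:p→6,a→9,q→7,e→18,1→9 10:p→12,a→19,q→10,e→12,1→20 11:p→1,a→9,q→16,e→20,1→11 12:p→12,a→21,q→12,e→7,1→12 13:p→7,a→13,q→7,e→13,1→13 14:p→12,a→22,q→14,e→10,1→23 15:p→12,a→13,q→24,e→15,1→15 16:p→1,a→25,q→16,e→26,1→16 17:p→17,a→21,q→7,e→7,1→17 18:p→17,a→19,q→7,e→17,1→18 19:p→7,a→19,q→7,e→21,1→19 20:p→12,a→19,q→27,e→12,1→20 21:p→7,a→21,q→7,e→7,1→21 22:p→7,a→22,q→7,e→19,1→22 23:p→12,a→22,q→24,e→20,1→23 24:p→12,a→22,q→24,e→26,1→24 25:p→6,a→25,q→7,e→19,1→25 26:p→7,a→19,q→26,e→28,1→26 27:p→12,a→19,q→27,e→28,1→27 28:p→7,a→21,q→28,e→7,1→28 [Hopcroft].
'pe': N↓-sim [42, 12, 1] end={s30} rej; 2/2 single-dels accept.
'aq': run [42, 20, 1] end={s30} — reject; 2/2 deletions ∈↓L.
'eap': N↓-sim [42, 28, 10, 1] end={s30} — reject; 3/3 single-dels accept.
'qeee': run [42, 33, 19, 7, 1] end={s30} — reject; 4/4 deletions ∈↓L.
'1qep': N↓-sim [42, 35, 20, 8, 1] end={s30} — reject; 4/4 deletions ∈↓L.
5 minimals (antichain).

min(Σ*\↓L) = [pe, aq, eap, qeee, 1qep].


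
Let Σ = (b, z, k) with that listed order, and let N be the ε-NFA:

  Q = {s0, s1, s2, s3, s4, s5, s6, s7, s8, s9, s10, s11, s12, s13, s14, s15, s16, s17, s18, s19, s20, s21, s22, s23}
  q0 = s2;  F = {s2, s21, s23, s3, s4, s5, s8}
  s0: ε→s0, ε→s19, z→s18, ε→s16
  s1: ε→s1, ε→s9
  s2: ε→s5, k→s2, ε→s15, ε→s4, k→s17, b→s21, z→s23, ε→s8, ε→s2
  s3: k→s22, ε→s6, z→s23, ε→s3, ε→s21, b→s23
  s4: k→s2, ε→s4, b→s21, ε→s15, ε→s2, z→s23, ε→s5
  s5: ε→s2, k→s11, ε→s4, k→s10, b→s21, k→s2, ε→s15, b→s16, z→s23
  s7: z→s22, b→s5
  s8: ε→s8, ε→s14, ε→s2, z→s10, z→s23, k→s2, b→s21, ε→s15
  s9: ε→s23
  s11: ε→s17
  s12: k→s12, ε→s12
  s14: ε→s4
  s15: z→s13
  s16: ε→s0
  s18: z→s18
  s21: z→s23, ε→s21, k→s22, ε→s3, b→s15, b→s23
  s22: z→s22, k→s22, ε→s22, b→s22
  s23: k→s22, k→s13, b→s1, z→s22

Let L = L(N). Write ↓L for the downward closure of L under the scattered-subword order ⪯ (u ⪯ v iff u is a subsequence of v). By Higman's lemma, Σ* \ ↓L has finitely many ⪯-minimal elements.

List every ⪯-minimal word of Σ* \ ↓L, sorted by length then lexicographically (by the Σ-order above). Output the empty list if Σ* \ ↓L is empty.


Antichain: [bk, zz, zk, bbz].

|Q|=24, |F|=7, |δ|=69 (32 ε).
min D↑ (4 st, q0=0, F={3}): 0:b→1,z→2,k→0 1:b→2,z→2,k→3 2:b→2,z→3,k→3 3:b→3,z→3,k→3.
'bk': N↓-sim [21, 13, 2] end={s13,s22} — reject; 2/2 single-dels accept.
'zz': run [21, 7, 2] end={s18,s22} — reject; 2/2 del acc.
'zk': |S_i|=[21, 7, 2] end={s13,s22} rej; 2/2 del acc.
'bbz': |S_i|=[21, 13, 6, 2] end={s13,s22} ∉↓L; 3/3 deletions ∈↓L.
4 minimals (antichain).


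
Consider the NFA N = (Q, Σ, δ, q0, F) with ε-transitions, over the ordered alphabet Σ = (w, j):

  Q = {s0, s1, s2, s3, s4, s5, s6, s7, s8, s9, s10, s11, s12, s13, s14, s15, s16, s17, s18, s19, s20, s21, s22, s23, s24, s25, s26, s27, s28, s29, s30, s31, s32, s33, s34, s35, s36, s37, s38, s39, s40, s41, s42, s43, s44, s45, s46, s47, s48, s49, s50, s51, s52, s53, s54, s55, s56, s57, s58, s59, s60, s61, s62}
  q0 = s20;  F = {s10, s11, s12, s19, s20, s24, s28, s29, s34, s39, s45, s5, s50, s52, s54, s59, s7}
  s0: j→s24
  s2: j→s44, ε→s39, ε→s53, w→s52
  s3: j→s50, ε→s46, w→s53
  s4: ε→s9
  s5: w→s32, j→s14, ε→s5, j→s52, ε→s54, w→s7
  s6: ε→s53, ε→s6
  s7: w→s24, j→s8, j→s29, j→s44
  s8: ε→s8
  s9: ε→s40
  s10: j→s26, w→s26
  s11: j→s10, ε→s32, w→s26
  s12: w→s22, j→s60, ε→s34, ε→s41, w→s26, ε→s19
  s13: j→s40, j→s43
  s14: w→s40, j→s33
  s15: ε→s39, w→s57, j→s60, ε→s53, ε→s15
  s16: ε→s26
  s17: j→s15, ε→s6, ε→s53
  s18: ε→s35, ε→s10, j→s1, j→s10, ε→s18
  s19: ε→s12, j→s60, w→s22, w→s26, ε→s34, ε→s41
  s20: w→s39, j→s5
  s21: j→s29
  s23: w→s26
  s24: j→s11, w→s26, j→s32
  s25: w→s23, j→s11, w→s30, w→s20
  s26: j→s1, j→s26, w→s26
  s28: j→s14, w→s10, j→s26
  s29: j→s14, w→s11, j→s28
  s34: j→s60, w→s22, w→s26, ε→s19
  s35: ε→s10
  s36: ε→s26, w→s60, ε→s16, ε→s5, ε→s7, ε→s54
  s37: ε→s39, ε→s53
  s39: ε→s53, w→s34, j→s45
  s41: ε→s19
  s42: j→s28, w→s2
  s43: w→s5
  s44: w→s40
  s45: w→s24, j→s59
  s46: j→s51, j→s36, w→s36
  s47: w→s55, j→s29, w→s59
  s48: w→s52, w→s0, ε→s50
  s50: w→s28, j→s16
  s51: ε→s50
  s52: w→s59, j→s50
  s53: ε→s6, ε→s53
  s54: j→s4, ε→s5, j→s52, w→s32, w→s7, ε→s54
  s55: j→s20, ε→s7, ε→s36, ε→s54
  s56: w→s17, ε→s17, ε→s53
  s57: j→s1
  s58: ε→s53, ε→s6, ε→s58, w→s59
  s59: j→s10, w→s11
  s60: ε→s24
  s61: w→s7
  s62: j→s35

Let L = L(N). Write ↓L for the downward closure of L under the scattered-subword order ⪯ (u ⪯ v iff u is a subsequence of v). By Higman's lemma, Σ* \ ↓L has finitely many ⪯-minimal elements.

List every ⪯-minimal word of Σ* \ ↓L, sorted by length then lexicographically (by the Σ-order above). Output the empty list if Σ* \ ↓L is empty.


|Q|=63, |F|=17, |δ|=140 (52 ε).
min D↑ (15 st, q0=0, F={7}): 0:w→1,j→2 1:w→3,j→4 2:w→5,j→6 3:w→7,j→8 4:w→8,j→9 5:w→8,j→10 6:w→9,j→11 7:w→7,j→7 8:w→7,j→12 9:w→12,j→13 10:w→12,j→14 11:w→14,j→7 12:w→7,j→13 13:w→7,j→7 14:w→13,j→7 [Hopcroft].
'www': N↓-sim [33, 25, 13, 3] end={s1,s22,s26} rej; 3/3 del acc.
'jjjj': run [33, 24, 18, 9, 6] end={s1,s14,s16,s26,s33,s40} rej; 4/4 deletions ∈↓L.
'wjjjw': |S_i|=[33, 25, 16, 10, 6, 3] end={s1,s26,s40} rej; 5/5 del acc.
'jjwjw': |S_i|=[33, 24, 18, 10, 6, 3] end={s1,s26,s40} ∉↓L; 5/5 deletions ∈↓L.
4 obstructions.

A = [www, jjjj, wjjjw, jjwjw].


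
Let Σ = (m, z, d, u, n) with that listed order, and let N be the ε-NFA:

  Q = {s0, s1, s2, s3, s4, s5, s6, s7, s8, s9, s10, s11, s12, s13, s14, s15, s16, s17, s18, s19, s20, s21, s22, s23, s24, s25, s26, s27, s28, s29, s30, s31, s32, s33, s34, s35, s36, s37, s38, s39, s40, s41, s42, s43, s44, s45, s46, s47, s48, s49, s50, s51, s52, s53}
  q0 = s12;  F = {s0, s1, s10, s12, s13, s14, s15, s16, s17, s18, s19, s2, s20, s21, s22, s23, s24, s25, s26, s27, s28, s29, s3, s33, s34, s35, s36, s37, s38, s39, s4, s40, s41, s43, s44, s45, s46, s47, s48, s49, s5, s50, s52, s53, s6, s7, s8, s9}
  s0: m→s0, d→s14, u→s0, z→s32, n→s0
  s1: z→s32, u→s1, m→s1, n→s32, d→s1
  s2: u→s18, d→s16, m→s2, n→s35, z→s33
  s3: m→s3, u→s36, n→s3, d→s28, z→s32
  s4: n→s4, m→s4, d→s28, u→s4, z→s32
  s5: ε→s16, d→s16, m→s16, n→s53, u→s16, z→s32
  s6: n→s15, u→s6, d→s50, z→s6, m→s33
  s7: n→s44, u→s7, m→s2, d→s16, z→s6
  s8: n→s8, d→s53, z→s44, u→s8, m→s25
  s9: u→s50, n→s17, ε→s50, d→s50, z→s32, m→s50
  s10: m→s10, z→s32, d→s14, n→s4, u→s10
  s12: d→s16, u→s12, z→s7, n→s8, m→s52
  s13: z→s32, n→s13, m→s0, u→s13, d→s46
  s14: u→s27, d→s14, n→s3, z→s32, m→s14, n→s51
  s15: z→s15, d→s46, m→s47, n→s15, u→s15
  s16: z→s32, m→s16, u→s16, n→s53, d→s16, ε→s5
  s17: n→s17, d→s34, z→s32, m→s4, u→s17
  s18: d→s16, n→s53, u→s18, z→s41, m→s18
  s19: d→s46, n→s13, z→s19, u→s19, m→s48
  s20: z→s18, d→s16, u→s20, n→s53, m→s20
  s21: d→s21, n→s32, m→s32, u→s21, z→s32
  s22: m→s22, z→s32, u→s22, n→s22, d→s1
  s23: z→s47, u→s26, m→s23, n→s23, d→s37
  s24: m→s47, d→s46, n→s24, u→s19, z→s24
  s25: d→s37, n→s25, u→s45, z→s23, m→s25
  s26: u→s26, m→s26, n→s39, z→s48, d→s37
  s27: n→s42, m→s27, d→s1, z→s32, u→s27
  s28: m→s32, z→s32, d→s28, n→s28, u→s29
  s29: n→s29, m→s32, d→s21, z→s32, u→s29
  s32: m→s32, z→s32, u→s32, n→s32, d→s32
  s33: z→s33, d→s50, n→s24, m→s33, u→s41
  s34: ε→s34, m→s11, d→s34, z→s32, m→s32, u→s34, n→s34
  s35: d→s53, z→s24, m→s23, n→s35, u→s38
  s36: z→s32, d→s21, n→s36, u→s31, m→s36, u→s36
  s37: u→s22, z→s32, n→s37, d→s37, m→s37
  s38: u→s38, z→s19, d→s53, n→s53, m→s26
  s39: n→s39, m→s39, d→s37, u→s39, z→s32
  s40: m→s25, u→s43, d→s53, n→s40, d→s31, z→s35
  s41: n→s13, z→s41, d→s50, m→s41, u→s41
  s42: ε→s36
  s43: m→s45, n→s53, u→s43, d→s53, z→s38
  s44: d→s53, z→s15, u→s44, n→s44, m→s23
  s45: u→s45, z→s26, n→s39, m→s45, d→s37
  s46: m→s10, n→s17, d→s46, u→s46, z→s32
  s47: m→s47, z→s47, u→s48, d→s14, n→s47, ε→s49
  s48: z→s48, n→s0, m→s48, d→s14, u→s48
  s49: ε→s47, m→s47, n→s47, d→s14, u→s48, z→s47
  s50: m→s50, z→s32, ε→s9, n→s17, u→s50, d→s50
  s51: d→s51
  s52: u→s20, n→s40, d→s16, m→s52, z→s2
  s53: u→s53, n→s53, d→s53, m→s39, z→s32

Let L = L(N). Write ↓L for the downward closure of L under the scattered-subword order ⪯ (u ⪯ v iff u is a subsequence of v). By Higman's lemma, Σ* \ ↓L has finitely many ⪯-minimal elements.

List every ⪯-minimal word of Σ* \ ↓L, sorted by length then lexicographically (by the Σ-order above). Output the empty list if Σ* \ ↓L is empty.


min(Σ*\↓L) = [dz, munz, zzdndm, nmdudn].

|Q|=54, |F|=48, |δ|=258 (8 ε).
min D↑ (46 st, q0=0, F={10}): 0:m→1,z→2,d→3,u→0,n→4 1:m→1,z→5,d→3,u→6,n→7 2:m→5,z→8,d→3,u→2,n→9 3:m→3,z→10,d→3,u→3,n→11 4:m→12,z→9,d→11,u→4,n→4 5:m→5,z→13,d→3,u→14,n→15 6:m→6,z→14,d→3,u→6,n→11 7:m→12,z→15,d→11,u→16,n→7 8:m→13,z→8,d→17,u→8,n→18 9:m→19,z→18,d→11,u→9,n→9 10:m→10,z→10,d→10,u→10,n→10 11:m→20,z→10,d→11,u→11,n→11 12:m→12,z→19,d→21,u→22,n→12 13:m→13,z→13,d→17,u→23,n→24 14:m→14,z→23,d→3,u→14,n→11 15:m→19,z→24,d→11,u→25,n→15 16:m→22,z→25,d→11,u→16,n→11 17:m→17,z→10,d→17,u→17,n→26 18:m→27,z→18,d→28,u→18,n→18 19:m→19,z→27,d→21,u→29,n→19 20:m→20,z→10,d→21,u→20,n→20 21:m→21,z→10,d→21,u→30,n→21 22:m→22,z→29,d→21,u→22,n→20 23:m→23,z→23,d→17,u→23,n→31 24:m→27,z→24,d→28,u→32,n→24 25:m→29,z→32,d→11,u→25,n→11 26:m→33,z→10,d→34,u→26,n→26 27:m→27,z→27,d→35,u→36,n→27 28:m→37,z→10,d→28,u→28,n→26 29:m→29,z→36,d→21,u→29,n→20 30:m→30,z→10,d→38,u→30,n→30 31:m→39,z→10,d→28,u→31,n→31 32:m→36,z→32,d→28,u→32,n→31 33:m→33,z→10,d→40,u→33,n→33 34:m→10,z→10,d→34,u→34,n→34 35:m→35,z→10,d→35,u→41,n→42 36:m→36,z→36,d→35,u→36,n→39 37:m→37,z→10,d→35,u→37,n→33 38:m→38,z→10,d→38,u→38,n→10 39:m→39,z→10,d→35,u→39,n→39 40:m→10,z→10,d→40,u→43,n→40 41:m→41,z→10,d→38,u→41,n→44 42:m→42,z→10,d→40,u→44,n→42 43:m→10,z→10,d→45,u→43,n→43 44:m→44,z→10,d→45,u→44,n→44 45:m→10,z→10,d→45,u→45,n→10 (ε-aug+det+¬).
'dz': |S_i|=[53, 26, 1] end={s32} ∉↓L; 2/2 del acc.
'munz': run [53, 47, 37, 24, 1] end={s32} rej; 4/4 single-dels accept.
'zzdndm': |S_i|=[53, 45, 31, 20, 13, 7, 2] end={s11,s32} rej; 6/6 del acc.
'nmdudn': N↓-sim [53, 40, 26, 14, 9, 3, 1] end={s32} — reject; 6/6 single-dels accept.
4 obstructions.


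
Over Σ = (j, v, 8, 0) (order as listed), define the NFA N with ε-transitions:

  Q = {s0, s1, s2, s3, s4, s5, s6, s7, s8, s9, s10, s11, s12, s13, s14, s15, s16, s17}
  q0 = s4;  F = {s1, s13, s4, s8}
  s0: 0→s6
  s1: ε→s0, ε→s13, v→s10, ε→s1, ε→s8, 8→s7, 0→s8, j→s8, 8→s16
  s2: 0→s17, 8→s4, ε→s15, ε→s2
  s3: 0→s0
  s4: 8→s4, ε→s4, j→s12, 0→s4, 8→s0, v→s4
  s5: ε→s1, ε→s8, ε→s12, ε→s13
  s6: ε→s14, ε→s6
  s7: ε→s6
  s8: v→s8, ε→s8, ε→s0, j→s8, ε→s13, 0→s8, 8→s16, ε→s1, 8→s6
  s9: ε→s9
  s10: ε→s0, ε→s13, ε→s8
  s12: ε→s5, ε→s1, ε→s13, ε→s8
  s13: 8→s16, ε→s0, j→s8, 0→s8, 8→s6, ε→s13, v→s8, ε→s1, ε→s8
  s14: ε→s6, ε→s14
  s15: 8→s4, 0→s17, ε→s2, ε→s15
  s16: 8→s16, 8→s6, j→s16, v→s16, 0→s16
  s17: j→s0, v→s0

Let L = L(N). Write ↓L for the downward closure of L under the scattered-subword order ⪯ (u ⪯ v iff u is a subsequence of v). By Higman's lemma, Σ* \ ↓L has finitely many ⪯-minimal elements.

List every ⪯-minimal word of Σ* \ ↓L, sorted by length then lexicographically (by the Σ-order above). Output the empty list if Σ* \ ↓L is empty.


A = [j8].

|Q|=18, |F|=4, |δ|=67 (34 ε).
min D↑ (3 st, q0=0, F={2}): 0:j→1,v→0,8→0,0→0 1:j→1,v→1,8→2,0→1 2:j→2,v→2,8→2,0→2 [Hopcroft].
'j8': N↓-sim [12, 11, 4] end={s14,s16,s6,s7} ∉↓L; 2/2 single-dels accept.
1 obstructions.


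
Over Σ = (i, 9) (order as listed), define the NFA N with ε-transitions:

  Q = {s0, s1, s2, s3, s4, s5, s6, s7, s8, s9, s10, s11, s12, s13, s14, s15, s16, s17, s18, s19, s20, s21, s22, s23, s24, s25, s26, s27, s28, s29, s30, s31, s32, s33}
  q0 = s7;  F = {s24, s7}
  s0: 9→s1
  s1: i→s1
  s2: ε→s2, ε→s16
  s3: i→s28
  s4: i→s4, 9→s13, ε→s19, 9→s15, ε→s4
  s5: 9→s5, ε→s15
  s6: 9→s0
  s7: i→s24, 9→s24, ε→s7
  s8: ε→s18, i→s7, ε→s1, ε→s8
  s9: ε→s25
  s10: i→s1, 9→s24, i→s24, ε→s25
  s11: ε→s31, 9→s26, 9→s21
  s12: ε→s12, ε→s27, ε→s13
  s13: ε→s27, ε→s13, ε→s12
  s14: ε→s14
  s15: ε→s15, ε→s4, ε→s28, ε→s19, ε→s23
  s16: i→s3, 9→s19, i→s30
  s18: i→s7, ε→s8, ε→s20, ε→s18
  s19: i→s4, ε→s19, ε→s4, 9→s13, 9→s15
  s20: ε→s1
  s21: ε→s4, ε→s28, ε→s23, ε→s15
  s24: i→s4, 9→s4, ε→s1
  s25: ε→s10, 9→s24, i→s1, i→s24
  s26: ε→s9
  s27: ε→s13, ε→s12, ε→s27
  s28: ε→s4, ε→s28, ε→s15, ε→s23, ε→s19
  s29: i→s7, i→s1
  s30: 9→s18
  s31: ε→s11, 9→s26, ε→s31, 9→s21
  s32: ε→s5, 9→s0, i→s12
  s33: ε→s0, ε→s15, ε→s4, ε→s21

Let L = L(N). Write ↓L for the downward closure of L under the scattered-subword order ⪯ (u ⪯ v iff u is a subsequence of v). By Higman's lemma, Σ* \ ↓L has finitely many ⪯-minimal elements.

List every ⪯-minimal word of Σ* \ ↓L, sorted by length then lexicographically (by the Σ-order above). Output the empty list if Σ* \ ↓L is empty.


|Q|=34, |F|=2, |δ|=87 (52 ε).
min D↑ (3 st, q0=0, F={2}): 0:i→1,9→1 1:i→2,9→2 2:i→2,9→2 (ε-aug+det+¬).
'ii': run [11, 10, 9] end={s1,s12,s13,s15,s19,s23,s27,s28,s4} rej; 2/2 single-dels accept.
'i9': N↓-sim [11, 10, 8] end={s12,s13,s15,s19,s23,s27,s28,s4} ∉↓L; 2/2 del acc.
'9i': run [11, 10, 9] end={s1,s12,s13,s15,s19,s23,s27,s28,s4} rej; 2/2 single-dels accept.
'99': |S_i|=[11, 10, 8] end={s12,s13,s15,s19,s23,s27,s28,s4} rej; 2/2 del acc.
4 words, ⪯-incomp.

A = [ii, i9, 9i, 99].


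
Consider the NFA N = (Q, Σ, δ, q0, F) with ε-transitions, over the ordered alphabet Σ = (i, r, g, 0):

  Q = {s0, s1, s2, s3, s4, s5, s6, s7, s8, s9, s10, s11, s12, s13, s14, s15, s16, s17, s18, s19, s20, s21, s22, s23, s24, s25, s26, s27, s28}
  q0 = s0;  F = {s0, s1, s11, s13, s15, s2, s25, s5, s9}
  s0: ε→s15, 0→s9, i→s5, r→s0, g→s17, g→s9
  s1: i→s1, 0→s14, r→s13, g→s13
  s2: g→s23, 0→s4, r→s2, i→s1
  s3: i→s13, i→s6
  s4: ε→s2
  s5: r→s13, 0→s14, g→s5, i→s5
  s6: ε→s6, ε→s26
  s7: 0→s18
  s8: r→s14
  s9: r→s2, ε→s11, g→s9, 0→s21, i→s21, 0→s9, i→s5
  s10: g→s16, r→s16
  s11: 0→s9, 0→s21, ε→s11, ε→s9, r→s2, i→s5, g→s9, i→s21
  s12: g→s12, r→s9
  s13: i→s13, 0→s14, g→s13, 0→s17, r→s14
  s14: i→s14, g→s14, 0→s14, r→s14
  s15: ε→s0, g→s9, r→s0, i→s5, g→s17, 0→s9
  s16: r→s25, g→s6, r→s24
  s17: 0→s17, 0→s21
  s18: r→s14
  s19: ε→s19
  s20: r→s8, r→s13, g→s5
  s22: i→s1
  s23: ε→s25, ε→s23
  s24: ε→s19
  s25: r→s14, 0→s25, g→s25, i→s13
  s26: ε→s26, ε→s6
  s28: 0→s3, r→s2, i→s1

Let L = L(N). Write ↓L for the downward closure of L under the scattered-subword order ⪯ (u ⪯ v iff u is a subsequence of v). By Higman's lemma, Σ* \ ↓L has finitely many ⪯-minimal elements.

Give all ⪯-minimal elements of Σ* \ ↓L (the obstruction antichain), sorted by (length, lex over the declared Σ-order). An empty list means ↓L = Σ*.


|Q|=29, |F|=9, |δ|=82 (14 ε).
min D↑ (8 st, q0=0, F={4}): 0:i→1,r→0,g→2,0→2 1:i→1,r→3,g→1,0→4 2:i→1,r→5,g→2,0→2 3:i→3,r→4,g→3,0→4 4:i→4,r→4,g→4,0→4 5:i→6,r→5,g→7,0→5 6:i→6,r→3,g→3,0→4 7:i→3,r→4,g→7,0→7 (ε-aug+det+¬).
'i0': N↓-sim [14, 6, 3] end={s14,s17,s21} ∉↓L; 2/2 deletions ∈↓L.
'irr': |S_i|=[14, 6, 4, 1] end={s14} rej; 3/3 single-dels accept.
'grgr': run [14, 12, 9, 6, 1] end={s14} rej; 4/4 deletions ∈↓L.
'0rgr': run [14, 12, 9, 6, 1] end={s14} rej; 4/4 single-dels accept.
4 obstructions.

A = [i0, irr, grgr, 0rgr].


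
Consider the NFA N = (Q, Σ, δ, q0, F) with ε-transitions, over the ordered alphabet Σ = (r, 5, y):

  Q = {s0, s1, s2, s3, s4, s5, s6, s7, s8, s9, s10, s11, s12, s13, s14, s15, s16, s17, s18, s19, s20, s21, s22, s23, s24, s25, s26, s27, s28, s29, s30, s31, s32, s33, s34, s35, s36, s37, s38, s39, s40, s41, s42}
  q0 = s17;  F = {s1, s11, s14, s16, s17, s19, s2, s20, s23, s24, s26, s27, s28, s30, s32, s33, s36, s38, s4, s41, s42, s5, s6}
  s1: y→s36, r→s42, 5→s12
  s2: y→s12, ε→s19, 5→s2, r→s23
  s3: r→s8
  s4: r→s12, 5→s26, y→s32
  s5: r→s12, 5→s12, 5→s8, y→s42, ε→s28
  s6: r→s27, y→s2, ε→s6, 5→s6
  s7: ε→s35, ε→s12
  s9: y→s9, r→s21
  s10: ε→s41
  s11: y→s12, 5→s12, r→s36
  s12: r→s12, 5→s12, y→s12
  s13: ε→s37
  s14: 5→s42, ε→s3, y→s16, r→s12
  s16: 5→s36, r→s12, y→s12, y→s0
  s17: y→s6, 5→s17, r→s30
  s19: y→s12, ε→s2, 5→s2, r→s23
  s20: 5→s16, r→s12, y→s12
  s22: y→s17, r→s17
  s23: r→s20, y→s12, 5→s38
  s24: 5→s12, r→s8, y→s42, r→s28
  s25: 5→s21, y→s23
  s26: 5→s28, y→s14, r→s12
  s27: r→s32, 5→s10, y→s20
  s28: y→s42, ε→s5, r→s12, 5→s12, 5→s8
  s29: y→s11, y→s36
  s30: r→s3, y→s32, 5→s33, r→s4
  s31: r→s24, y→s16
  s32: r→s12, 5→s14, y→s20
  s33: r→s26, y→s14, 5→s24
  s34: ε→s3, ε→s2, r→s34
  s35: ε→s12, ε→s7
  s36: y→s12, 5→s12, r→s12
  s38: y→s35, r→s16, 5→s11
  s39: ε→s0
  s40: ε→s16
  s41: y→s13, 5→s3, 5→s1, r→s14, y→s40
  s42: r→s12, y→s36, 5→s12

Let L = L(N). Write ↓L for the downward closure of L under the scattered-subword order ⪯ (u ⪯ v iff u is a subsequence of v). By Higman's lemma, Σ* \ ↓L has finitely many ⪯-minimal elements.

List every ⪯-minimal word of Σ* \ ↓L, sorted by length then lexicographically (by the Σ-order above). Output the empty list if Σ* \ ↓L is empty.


min(Σ*\↓L) = [rrr, ryr, yyy, r555].

|Q|=43, |F|=23, |δ|=107 (16 ε).
min D↑ (22 st, q0=0, F={8}): 0:r→1,5→0,y→2 1:r→3,5→4,y→5 2:r→6,5→2,y→7 3:r→8,5→9,y→5 4:r→9,5→10,y→11 5:r→8,5→11,y→12 6:r→5,5→13,y→12 7:r→14,5→7,y→8 8:r→8,5→8,y→8 9:r→8,5→15,y→11 10:r→15,5→8,y→16 11:r→8,5→16,y→17 12:r→8,5→17,y→8 13:r→11,5→18,y→17 14:r→12,5→19,y→8 15:r→8,5→8,y→16 16:r→8,5→8,y→20 17:r→8,5→20,y→8 18:r→16,5→8,y→20 19:r→17,5→21,y→8 20:r→8,5→8,y→8 21:r→20,5→8,y→8.
'rrr': N↓-sim [33, 29, 14, 2] end={s12,s8} — reject; 3/3 del acc.
'ryr': |S_i|=[33, 29, 15, 2] end={s12,s8} ∉↓L; 3/3 single-dels accept.
'yyy': N↓-sim [33, 25, 15, 4] end={s0,s12,s35,s7} rej; 3/3 single-dels accept.
'r555': N↓-sim [33, 29, 23, 10, 2] end={s12,s8} ∉↓L; 4/4 deletions ∈↓L.
4 obstructions.


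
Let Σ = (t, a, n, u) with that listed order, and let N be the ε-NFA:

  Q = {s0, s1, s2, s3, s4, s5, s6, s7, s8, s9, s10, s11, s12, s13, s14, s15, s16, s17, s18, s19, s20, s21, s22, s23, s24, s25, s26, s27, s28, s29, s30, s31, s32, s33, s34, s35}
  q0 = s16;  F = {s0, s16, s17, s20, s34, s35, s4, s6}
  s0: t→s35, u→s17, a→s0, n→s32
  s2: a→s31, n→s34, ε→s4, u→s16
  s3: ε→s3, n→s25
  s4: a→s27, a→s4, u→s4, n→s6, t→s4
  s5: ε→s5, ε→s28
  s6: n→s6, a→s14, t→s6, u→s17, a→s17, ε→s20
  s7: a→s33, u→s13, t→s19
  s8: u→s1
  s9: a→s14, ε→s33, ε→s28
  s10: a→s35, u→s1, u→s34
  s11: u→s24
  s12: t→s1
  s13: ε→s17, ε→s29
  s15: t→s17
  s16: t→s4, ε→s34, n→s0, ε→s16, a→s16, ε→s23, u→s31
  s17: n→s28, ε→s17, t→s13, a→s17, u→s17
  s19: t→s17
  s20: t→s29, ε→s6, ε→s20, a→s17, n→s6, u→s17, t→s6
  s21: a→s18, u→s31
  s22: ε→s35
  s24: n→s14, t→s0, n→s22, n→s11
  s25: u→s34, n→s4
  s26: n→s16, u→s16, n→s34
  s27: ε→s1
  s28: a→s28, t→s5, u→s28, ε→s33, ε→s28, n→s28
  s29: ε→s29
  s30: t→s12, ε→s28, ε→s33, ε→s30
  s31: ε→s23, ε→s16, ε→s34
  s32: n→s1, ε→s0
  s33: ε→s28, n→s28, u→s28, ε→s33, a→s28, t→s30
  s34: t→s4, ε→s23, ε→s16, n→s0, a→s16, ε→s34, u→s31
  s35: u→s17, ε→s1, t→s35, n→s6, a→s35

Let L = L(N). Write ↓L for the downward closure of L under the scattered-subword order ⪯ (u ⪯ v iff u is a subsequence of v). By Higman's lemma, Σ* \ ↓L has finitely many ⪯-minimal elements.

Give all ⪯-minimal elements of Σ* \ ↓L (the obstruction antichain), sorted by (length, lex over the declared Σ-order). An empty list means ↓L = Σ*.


A = [nun, tnan].

|Q|=36, |F|=8, |δ|=105 (33 ε).
min D↑ (7 st, q0=0, F={6}): 0:t→1,a→0,n→2,u→0 1:t→1,a→1,n→3,u→1 2:t→4,a→2,n→2,u→5 3:t→3,a→5,n→3,u→5 4:t→4,a→4,n→3,u→5 5:t→5,a→5,n→6,u→5 6:t→6,a→6,n→6,u→6 [Hopcroft].
'nun': N↓-sim [21, 15, 9, 6] end={s1,s12,s28,s30,s33,s5} rej; 3/3 del acc.
'tnan': N↓-sim [21, 15, 12, 10, 6] end={s1,s12,s28,s30,s33,s5} — reject; 4/4 del acc.
2 minimals (antichain).
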